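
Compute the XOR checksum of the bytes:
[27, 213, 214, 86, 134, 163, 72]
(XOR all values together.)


XOR chain: 27 ^ 213 ^ 214 ^ 86 ^ 134 ^ 163 ^ 72 = 35

35


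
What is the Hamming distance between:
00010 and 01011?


XOR: 01001
Count of 1s: 2

2


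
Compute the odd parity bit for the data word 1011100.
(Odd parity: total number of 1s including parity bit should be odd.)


Number of 1s in data: 4
Parity bit: 1

1


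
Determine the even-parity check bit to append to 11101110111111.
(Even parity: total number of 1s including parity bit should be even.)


Number of 1s in data: 12
Parity bit: 0

0


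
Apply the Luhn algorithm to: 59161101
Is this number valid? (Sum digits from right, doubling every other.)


Luhn sum = 22
22 mod 10 = 2

Invalid (Luhn sum mod 10 = 2)


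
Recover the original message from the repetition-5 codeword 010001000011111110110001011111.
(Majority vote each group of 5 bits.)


Groups: 01000, 10000, 11111, 11011, 00010, 11111
Majority votes: 001101

001101


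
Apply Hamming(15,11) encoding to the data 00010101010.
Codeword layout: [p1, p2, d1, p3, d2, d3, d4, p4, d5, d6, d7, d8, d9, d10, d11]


Parity bits: p1=1, p2=1, p3=1, p4=1

110100110101010


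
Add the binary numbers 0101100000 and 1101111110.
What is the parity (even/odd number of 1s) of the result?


0101100000 = 352
1101111110 = 894
Sum = 1246 = 10011011110
1s count = 7

odd parity (7 ones in 10011011110)


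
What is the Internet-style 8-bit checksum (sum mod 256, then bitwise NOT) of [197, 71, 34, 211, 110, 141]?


Sum = 764 mod 256 = 252
Complement = 3

3


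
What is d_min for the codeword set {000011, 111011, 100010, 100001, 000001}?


Comparing all pairs, minimum distance: 1
Can detect 0 errors, correct 0 errors

1


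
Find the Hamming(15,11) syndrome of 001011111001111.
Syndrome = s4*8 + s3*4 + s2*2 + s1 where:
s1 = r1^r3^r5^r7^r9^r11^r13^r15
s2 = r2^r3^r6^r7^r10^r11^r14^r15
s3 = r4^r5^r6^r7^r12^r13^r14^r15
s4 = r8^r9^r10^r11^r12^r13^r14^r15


s1=0, s2=1, s3=1, s4=0

Syndrome = 6 (error at position 6)


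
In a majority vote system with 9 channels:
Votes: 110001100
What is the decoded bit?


Ones: 4 out of 9
Threshold: 5

0 (4/9 voted 1)


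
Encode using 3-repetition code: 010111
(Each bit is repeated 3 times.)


Each bit -> 3 copies

000111000111111111


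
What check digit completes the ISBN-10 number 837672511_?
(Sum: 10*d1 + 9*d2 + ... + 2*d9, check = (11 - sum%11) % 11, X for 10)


Weighted sum: 282
282 mod 11 = 7

Check digit: 4


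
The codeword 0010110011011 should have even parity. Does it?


Number of 1s: 7

No, parity error (7 ones)


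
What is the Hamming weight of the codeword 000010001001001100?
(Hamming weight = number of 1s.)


Counting 1s in 000010001001001100

5


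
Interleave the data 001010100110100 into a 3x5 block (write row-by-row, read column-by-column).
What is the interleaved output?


Matrix:
  00101
  01001
  10100
Read columns: 001010101000110

001010101000110


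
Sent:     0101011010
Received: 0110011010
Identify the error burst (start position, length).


XOR: 0011000000

Burst at position 2, length 2


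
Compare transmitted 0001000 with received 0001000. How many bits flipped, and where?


XOR: 0000000

0 errors (received matches sent)


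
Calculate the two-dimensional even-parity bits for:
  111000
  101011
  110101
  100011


Row parities: 1001
Column parities: 000101

Row P: 1001, Col P: 000101, Corner: 0


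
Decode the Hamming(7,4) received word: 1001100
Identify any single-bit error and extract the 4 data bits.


Syndrome = 0: no error detected

Data: 0100 (no errors)


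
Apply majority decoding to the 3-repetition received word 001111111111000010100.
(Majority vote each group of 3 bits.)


Groups: 001, 111, 111, 111, 000, 010, 100
Majority votes: 0111000

0111000


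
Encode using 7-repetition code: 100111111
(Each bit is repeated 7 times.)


Each bit -> 7 copies

111111100000000000000111111111111111111111111111111111111111111


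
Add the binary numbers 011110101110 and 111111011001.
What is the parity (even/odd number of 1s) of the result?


011110101110 = 1966
111111011001 = 4057
Sum = 6023 = 1011110000111
1s count = 8

even parity (8 ones in 1011110000111)


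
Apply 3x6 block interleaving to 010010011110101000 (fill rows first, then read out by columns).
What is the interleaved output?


Matrix:
  010010
  011110
  101000
Read columns: 001110011010110000

001110011010110000


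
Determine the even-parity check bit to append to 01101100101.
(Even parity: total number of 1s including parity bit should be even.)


Number of 1s in data: 6
Parity bit: 0

0


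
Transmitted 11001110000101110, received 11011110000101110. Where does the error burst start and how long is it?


XOR: 00010000000000000

Burst at position 3, length 1


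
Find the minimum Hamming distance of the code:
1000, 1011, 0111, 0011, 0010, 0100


Comparing all pairs, minimum distance: 1
Can detect 0 errors, correct 0 errors

1


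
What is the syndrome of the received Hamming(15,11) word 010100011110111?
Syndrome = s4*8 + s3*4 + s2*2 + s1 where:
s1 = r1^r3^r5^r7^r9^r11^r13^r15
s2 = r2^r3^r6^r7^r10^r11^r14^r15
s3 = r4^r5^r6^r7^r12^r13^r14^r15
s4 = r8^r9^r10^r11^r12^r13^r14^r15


s1=0, s2=1, s3=0, s4=1

Syndrome = 10 (error at position 10)


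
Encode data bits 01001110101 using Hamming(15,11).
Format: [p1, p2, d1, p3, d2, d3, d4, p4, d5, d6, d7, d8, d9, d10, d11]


Parity bits: p1=1, p2=1, p3=1, p4=1

110110011110101


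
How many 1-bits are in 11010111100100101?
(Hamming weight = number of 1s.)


Counting 1s in 11010111100100101

10


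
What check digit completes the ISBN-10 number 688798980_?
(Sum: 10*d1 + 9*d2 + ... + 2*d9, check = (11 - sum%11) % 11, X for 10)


Weighted sum: 399
399 mod 11 = 3

Check digit: 8


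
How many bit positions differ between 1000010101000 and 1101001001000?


XOR: 0101011100000
Count of 1s: 5

5


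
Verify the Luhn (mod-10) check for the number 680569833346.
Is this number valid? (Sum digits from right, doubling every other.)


Luhn sum = 61
61 mod 10 = 1

Invalid (Luhn sum mod 10 = 1)


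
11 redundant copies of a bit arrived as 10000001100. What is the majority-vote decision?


Ones: 3 out of 11
Threshold: 6

0 (3/11 voted 1)


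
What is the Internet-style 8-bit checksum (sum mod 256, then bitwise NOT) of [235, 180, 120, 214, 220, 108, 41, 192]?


Sum = 1310 mod 256 = 30
Complement = 225

225


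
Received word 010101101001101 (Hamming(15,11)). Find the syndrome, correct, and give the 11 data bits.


Syndrome = 0: no error detected

Data: 00111001101 (no errors)


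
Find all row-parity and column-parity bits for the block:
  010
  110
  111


Row parities: 101
Column parities: 011

Row P: 101, Col P: 011, Corner: 0


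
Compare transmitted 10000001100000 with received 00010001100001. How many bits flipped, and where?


XOR: 10010000000001

3 error(s) at position(s): 0, 3, 13


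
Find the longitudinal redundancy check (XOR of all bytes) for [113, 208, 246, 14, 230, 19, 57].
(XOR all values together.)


XOR chain: 113 ^ 208 ^ 246 ^ 14 ^ 230 ^ 19 ^ 57 = 149

149


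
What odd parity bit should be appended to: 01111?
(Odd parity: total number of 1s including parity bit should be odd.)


Number of 1s in data: 4
Parity bit: 1

1


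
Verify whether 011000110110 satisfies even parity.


Number of 1s: 6

Yes, parity is correct (6 ones)


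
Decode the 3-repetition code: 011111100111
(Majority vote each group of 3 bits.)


Groups: 011, 111, 100, 111
Majority votes: 1101

1101


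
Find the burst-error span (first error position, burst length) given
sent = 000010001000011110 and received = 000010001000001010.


XOR: 000000000000010100

Burst at position 13, length 3


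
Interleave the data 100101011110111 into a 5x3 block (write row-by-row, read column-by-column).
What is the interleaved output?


Matrix:
  100
  101
  011
  110
  111
Read columns: 110110011101101

110110011101101


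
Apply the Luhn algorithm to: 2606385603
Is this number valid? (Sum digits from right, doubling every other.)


Luhn sum = 40
40 mod 10 = 0

Valid (Luhn sum mod 10 = 0)


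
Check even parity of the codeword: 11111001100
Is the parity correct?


Number of 1s: 7

No, parity error (7 ones)


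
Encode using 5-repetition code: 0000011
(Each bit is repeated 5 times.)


Each bit -> 5 copies

00000000000000000000000001111111111


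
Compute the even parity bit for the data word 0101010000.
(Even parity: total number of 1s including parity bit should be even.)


Number of 1s in data: 3
Parity bit: 1

1


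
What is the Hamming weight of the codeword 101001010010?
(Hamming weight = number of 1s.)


Counting 1s in 101001010010

5


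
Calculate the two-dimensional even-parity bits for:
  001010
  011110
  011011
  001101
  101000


Row parities: 00010
Column parities: 101010

Row P: 00010, Col P: 101010, Corner: 1


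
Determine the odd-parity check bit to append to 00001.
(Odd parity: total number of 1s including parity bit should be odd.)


Number of 1s in data: 1
Parity bit: 0

0


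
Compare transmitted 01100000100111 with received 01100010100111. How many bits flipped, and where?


XOR: 00000010000000

1 error(s) at position(s): 6


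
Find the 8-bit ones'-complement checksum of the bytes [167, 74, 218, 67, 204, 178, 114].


Sum = 1022 mod 256 = 254
Complement = 1

1


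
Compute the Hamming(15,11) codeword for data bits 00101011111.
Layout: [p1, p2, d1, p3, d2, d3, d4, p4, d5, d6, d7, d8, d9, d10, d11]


Parity bits: p1=0, p2=0, p3=1, p4=0

000101001011111


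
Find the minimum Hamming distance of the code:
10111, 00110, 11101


Comparing all pairs, minimum distance: 2
Can detect 1 errors, correct 0 errors

2


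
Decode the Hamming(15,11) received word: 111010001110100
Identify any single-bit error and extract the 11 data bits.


Syndrome = 0: no error detected

Data: 11001110100 (no errors)


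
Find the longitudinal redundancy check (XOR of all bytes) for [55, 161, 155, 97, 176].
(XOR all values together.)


XOR chain: 55 ^ 161 ^ 155 ^ 97 ^ 176 = 220

220


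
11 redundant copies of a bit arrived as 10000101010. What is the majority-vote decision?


Ones: 4 out of 11
Threshold: 6

0 (4/11 voted 1)


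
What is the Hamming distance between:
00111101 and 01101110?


XOR: 01010011
Count of 1s: 4

4


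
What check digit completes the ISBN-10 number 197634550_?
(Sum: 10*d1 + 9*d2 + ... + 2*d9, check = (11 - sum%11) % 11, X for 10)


Weighted sum: 262
262 mod 11 = 9

Check digit: 2


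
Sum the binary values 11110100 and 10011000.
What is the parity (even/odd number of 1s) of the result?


11110100 = 244
10011000 = 152
Sum = 396 = 110001100
1s count = 4

even parity (4 ones in 110001100)


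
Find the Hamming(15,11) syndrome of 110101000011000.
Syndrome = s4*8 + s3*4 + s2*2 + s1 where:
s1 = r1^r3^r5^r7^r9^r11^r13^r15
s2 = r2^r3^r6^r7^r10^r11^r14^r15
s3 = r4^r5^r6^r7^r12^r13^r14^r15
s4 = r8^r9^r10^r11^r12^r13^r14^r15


s1=0, s2=1, s3=1, s4=0

Syndrome = 6 (error at position 6)


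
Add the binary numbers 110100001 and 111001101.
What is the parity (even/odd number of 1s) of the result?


110100001 = 417
111001101 = 461
Sum = 878 = 1101101110
1s count = 7

odd parity (7 ones in 1101101110)


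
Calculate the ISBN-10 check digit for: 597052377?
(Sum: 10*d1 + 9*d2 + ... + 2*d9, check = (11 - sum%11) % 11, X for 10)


Weighted sum: 274
274 mod 11 = 10

Check digit: 1


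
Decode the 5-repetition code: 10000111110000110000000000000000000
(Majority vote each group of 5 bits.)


Groups: 10000, 11111, 00001, 10000, 00000, 00000, 00000
Majority votes: 0100000

0100000


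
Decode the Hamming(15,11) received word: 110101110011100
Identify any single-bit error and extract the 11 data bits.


Syndrome = 4: error at position 4

Data: 00110011100 (corrected bit 4)


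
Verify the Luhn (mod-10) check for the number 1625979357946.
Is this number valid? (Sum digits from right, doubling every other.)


Luhn sum = 69
69 mod 10 = 9

Invalid (Luhn sum mod 10 = 9)


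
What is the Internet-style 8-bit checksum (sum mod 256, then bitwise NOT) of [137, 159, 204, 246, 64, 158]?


Sum = 968 mod 256 = 200
Complement = 55

55


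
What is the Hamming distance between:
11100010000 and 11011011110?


XOR: 00111001110
Count of 1s: 6

6


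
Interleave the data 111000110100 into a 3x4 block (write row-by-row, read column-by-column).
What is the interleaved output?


Matrix:
  1110
  0011
  0100
Read columns: 100101110010

100101110010


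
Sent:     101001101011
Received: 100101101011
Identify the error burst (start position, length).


XOR: 001100000000

Burst at position 2, length 2


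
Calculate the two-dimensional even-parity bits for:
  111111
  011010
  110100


Row parities: 011
Column parities: 010001

Row P: 011, Col P: 010001, Corner: 0


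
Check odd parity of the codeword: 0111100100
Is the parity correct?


Number of 1s: 5

Yes, parity is correct (5 ones)


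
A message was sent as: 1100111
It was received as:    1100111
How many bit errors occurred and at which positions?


XOR: 0000000

0 errors (received matches sent)


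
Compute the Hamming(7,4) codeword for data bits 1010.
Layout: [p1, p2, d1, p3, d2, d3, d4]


Parity bits: p1=1, p2=0, p3=1

1011010


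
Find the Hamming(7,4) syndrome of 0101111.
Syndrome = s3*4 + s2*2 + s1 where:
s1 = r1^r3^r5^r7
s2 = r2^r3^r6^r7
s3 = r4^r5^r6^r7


s1=0, s2=1, s3=0

Syndrome = 2 (error at position 2)


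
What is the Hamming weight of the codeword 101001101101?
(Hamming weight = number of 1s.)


Counting 1s in 101001101101

7


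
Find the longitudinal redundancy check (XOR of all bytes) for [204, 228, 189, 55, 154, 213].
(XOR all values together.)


XOR chain: 204 ^ 228 ^ 189 ^ 55 ^ 154 ^ 213 = 237

237


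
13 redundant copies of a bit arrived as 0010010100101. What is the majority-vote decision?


Ones: 5 out of 13
Threshold: 7

0 (5/13 voted 1)


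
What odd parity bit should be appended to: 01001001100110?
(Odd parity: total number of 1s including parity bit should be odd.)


Number of 1s in data: 6
Parity bit: 1

1


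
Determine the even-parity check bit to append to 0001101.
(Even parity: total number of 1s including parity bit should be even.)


Number of 1s in data: 3
Parity bit: 1

1


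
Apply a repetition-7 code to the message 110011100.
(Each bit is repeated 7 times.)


Each bit -> 7 copies

111111111111110000000000000011111111111111111111100000000000000


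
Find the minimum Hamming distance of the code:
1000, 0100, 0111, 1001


Comparing all pairs, minimum distance: 1
Can detect 0 errors, correct 0 errors

1


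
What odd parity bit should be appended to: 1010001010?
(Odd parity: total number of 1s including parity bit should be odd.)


Number of 1s in data: 4
Parity bit: 1

1


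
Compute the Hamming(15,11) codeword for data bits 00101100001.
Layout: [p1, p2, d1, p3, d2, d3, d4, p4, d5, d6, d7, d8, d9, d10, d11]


Parity bits: p1=0, p2=1, p3=0, p4=1

010001011100001


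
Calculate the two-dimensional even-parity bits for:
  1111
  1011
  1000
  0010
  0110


Row parities: 01110
Column parities: 1000

Row P: 01110, Col P: 1000, Corner: 1


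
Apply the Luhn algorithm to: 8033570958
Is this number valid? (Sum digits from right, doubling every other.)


Luhn sum = 42
42 mod 10 = 2

Invalid (Luhn sum mod 10 = 2)


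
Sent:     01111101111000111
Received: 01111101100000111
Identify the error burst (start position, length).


XOR: 00000000011000000

Burst at position 9, length 2


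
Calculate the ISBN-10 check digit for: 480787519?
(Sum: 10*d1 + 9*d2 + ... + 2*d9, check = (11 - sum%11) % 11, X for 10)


Weighted sum: 285
285 mod 11 = 10

Check digit: 1


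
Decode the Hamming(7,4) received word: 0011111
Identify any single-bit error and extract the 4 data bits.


Syndrome = 3: error at position 3

Data: 0111 (corrected bit 3)


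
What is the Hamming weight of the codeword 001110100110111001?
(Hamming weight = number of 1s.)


Counting 1s in 001110100110111001

10


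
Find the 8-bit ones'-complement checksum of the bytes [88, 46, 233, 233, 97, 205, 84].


Sum = 986 mod 256 = 218
Complement = 37

37


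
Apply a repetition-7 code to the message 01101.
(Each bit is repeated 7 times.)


Each bit -> 7 copies

00000001111111111111100000001111111


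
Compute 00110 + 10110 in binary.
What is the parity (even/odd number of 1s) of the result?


00110 = 6
10110 = 22
Sum = 28 = 11100
1s count = 3

odd parity (3 ones in 11100)


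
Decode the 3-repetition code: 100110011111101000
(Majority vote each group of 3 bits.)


Groups: 100, 110, 011, 111, 101, 000
Majority votes: 011110

011110


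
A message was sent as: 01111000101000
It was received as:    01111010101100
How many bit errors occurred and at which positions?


XOR: 00000010000100

2 error(s) at position(s): 6, 11


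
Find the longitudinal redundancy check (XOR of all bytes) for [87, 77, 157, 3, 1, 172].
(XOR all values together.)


XOR chain: 87 ^ 77 ^ 157 ^ 3 ^ 1 ^ 172 = 41

41


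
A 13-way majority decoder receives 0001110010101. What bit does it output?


Ones: 6 out of 13
Threshold: 7

0 (6/13 voted 1)


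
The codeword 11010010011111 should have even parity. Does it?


Number of 1s: 9

No, parity error (9 ones)


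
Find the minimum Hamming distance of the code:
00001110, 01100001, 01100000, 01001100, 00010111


Comparing all pairs, minimum distance: 1
Can detect 0 errors, correct 0 errors

1


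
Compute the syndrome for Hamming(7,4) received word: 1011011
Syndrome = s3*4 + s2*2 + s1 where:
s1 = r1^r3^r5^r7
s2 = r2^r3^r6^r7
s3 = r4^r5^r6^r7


s1=1, s2=1, s3=1

Syndrome = 7 (error at position 7)


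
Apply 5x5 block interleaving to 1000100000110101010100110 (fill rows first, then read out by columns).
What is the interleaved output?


Matrix:
  10001
  00000
  11010
  10101
  00110
Read columns: 1011000100000110010110010

1011000100000110010110010


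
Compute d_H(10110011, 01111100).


XOR: 11001111
Count of 1s: 6

6


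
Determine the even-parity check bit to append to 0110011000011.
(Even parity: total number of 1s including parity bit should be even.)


Number of 1s in data: 6
Parity bit: 0

0


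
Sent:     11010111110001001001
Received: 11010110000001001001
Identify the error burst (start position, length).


XOR: 00000001110000000000

Burst at position 7, length 3


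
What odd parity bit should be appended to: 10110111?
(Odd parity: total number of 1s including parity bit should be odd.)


Number of 1s in data: 6
Parity bit: 1

1


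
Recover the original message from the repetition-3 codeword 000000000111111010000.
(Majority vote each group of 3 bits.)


Groups: 000, 000, 000, 111, 111, 010, 000
Majority votes: 0001100

0001100


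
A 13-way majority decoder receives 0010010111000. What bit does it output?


Ones: 5 out of 13
Threshold: 7

0 (5/13 voted 1)


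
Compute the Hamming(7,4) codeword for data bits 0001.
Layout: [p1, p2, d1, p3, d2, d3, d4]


Parity bits: p1=1, p2=1, p3=1

1101001


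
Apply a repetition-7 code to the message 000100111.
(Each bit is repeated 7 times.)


Each bit -> 7 copies

000000000000000000000111111100000000000000111111111111111111111


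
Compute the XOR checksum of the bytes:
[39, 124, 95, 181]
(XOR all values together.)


XOR chain: 39 ^ 124 ^ 95 ^ 181 = 177

177


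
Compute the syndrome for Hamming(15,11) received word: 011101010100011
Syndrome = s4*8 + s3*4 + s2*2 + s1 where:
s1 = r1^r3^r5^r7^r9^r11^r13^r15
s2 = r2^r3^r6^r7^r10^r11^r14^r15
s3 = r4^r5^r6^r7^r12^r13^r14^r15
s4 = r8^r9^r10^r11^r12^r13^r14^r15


s1=0, s2=0, s3=0, s4=0

Syndrome = 0 (no error)


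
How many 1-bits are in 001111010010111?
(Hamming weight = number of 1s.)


Counting 1s in 001111010010111

9


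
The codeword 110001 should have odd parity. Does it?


Number of 1s: 3

Yes, parity is correct (3 ones)


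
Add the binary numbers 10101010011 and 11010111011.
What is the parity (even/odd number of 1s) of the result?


10101010011 = 1363
11010111011 = 1723
Sum = 3086 = 110000001110
1s count = 5

odd parity (5 ones in 110000001110)


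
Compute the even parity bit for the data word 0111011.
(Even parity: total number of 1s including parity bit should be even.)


Number of 1s in data: 5
Parity bit: 1

1


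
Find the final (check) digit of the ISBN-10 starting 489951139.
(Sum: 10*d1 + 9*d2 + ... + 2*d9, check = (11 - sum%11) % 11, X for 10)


Weighted sum: 313
313 mod 11 = 5

Check digit: 6


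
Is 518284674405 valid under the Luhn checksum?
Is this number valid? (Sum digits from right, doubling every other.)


Luhn sum = 49
49 mod 10 = 9

Invalid (Luhn sum mod 10 = 9)


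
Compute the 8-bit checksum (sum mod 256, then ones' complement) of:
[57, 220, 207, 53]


Sum = 537 mod 256 = 25
Complement = 230

230


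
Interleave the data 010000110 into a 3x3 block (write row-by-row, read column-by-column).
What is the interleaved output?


Matrix:
  010
  000
  110
Read columns: 001101000

001101000


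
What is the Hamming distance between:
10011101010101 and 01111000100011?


XOR: 11100101110110
Count of 1s: 9

9


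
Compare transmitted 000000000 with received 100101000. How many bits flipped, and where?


XOR: 100101000

3 error(s) at position(s): 0, 3, 5


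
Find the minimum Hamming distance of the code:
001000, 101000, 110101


Comparing all pairs, minimum distance: 1
Can detect 0 errors, correct 0 errors

1


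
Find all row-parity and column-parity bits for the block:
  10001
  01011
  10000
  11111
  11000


Row parities: 01110
Column parities: 01101

Row P: 01110, Col P: 01101, Corner: 1


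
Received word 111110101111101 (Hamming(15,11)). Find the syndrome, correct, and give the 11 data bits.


Syndrome = 0: no error detected

Data: 11011111101 (no errors)


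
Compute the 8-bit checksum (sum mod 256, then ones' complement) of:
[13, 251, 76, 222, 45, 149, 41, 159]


Sum = 956 mod 256 = 188
Complement = 67

67


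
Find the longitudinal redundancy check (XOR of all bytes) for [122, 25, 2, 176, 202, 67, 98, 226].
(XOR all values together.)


XOR chain: 122 ^ 25 ^ 2 ^ 176 ^ 202 ^ 67 ^ 98 ^ 226 = 216

216


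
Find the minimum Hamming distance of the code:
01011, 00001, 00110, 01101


Comparing all pairs, minimum distance: 2
Can detect 1 errors, correct 0 errors

2


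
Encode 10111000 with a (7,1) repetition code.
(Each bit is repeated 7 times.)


Each bit -> 7 copies

11111110000000111111111111111111111000000000000000000000


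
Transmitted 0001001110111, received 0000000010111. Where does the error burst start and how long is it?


XOR: 0001001100000

Burst at position 3, length 5


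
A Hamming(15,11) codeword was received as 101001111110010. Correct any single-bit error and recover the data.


Syndrome = 13: error at position 13

Data: 10111110110 (corrected bit 13)


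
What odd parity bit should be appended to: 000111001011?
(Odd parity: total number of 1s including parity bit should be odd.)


Number of 1s in data: 6
Parity bit: 1

1


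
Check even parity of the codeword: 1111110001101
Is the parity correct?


Number of 1s: 9

No, parity error (9 ones)


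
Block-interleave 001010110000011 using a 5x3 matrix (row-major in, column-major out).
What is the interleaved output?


Matrix:
  001
  010
  110
  000
  011
Read columns: 001000110110001

001000110110001


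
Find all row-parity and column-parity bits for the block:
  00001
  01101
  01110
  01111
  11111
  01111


Row parities: 111010
Column parities: 11101

Row P: 111010, Col P: 11101, Corner: 0


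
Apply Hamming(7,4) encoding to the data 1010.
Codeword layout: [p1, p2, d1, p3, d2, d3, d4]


Parity bits: p1=1, p2=0, p3=1

1011010


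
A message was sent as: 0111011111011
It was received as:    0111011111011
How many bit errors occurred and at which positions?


XOR: 0000000000000

0 errors (received matches sent)


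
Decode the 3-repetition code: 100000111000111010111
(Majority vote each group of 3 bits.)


Groups: 100, 000, 111, 000, 111, 010, 111
Majority votes: 0010101

0010101


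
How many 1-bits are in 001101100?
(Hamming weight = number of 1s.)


Counting 1s in 001101100

4


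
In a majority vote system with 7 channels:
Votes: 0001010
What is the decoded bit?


Ones: 2 out of 7
Threshold: 4

0 (2/7 voted 1)


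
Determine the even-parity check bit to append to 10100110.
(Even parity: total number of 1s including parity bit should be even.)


Number of 1s in data: 4
Parity bit: 0

0


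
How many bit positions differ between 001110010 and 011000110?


XOR: 010110100
Count of 1s: 4

4


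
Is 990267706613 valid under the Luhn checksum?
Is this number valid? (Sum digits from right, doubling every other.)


Luhn sum = 49
49 mod 10 = 9

Invalid (Luhn sum mod 10 = 9)


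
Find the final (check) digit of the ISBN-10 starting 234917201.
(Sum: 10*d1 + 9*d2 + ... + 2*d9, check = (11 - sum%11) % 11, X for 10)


Weighted sum: 193
193 mod 11 = 6

Check digit: 5


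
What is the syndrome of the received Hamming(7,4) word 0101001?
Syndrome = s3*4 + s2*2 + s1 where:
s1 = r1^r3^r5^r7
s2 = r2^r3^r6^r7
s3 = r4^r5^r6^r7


s1=1, s2=0, s3=0

Syndrome = 1 (error at position 1)


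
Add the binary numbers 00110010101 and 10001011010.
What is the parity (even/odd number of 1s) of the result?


00110010101 = 405
10001011010 = 1114
Sum = 1519 = 10111101111
1s count = 9

odd parity (9 ones in 10111101111)


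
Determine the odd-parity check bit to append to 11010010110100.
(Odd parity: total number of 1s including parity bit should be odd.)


Number of 1s in data: 7
Parity bit: 0

0


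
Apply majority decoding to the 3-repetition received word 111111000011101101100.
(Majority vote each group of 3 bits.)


Groups: 111, 111, 000, 011, 101, 101, 100
Majority votes: 1101110

1101110


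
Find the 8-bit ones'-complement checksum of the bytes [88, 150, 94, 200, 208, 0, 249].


Sum = 989 mod 256 = 221
Complement = 34

34


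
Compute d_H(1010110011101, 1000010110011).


XOR: 0010100101110
Count of 1s: 6

6


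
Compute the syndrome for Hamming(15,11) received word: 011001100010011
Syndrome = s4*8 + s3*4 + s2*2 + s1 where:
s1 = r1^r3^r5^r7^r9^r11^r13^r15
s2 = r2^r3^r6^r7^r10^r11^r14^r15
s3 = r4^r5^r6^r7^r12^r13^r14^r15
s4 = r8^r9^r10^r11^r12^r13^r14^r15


s1=0, s2=1, s3=0, s4=1

Syndrome = 10 (error at position 10)


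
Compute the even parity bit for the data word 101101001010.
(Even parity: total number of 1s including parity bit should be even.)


Number of 1s in data: 6
Parity bit: 0

0


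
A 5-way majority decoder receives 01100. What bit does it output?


Ones: 2 out of 5
Threshold: 3

0 (2/5 voted 1)


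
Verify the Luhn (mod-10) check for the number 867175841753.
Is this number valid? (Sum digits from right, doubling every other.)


Luhn sum = 53
53 mod 10 = 3

Invalid (Luhn sum mod 10 = 3)


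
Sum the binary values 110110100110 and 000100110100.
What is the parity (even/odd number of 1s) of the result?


110110100110 = 3494
000100110100 = 308
Sum = 3802 = 111011011010
1s count = 8

even parity (8 ones in 111011011010)


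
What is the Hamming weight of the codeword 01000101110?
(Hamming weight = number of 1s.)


Counting 1s in 01000101110

5


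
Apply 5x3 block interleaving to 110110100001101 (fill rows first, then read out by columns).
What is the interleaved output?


Matrix:
  110
  110
  100
  001
  101
Read columns: 111011100000011

111011100000011


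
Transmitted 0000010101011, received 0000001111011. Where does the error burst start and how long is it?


XOR: 0000011010000

Burst at position 5, length 4


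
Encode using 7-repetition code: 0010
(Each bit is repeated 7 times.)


Each bit -> 7 copies

0000000000000011111110000000


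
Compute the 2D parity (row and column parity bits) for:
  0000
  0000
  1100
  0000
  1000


Row parities: 00001
Column parities: 0100

Row P: 00001, Col P: 0100, Corner: 1


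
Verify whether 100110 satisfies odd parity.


Number of 1s: 3

Yes, parity is correct (3 ones)


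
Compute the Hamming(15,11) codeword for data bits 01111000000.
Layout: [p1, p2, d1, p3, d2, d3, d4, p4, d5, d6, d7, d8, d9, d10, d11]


Parity bits: p1=1, p2=0, p3=1, p4=1

100111111000000


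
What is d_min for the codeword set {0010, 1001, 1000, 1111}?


Comparing all pairs, minimum distance: 1
Can detect 0 errors, correct 0 errors

1


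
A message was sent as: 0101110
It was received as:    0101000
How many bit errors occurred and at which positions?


XOR: 0000110

2 error(s) at position(s): 4, 5


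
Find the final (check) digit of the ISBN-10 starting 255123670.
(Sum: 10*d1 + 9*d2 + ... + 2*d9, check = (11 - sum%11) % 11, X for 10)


Weighted sum: 184
184 mod 11 = 8

Check digit: 3


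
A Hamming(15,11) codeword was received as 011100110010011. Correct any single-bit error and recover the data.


Syndrome = 0: no error detected

Data: 10010010011 (no errors)


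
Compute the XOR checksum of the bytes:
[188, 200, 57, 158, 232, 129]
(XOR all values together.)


XOR chain: 188 ^ 200 ^ 57 ^ 158 ^ 232 ^ 129 = 186

186


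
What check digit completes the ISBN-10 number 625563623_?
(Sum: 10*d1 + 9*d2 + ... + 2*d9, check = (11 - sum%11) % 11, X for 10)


Weighted sum: 240
240 mod 11 = 9

Check digit: 2


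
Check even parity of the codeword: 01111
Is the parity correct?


Number of 1s: 4

Yes, parity is correct (4 ones)


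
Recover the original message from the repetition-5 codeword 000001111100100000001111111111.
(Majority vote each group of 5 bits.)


Groups: 00000, 11111, 00100, 00000, 11111, 11111
Majority votes: 010011

010011


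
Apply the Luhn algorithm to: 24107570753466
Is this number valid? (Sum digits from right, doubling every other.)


Luhn sum = 54
54 mod 10 = 4

Invalid (Luhn sum mod 10 = 4)


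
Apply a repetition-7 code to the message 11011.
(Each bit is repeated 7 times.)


Each bit -> 7 copies

11111111111111000000011111111111111


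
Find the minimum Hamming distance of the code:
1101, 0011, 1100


Comparing all pairs, minimum distance: 1
Can detect 0 errors, correct 0 errors

1


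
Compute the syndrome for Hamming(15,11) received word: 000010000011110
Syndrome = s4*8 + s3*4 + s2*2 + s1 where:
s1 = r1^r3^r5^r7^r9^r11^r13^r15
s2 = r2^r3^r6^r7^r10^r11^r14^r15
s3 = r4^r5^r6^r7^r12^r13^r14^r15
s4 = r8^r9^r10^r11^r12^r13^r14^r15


s1=1, s2=0, s3=0, s4=0

Syndrome = 1 (error at position 1)


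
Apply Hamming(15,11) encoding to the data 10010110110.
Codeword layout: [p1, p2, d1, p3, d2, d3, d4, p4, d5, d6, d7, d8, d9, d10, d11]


Parity bits: p1=0, p2=1, p3=1, p4=0

011100100110110


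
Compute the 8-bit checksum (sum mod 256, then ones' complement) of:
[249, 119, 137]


Sum = 505 mod 256 = 249
Complement = 6

6


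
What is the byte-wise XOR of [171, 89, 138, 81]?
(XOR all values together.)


XOR chain: 171 ^ 89 ^ 138 ^ 81 = 41

41


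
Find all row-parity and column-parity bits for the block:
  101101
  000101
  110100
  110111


Row parities: 0011
Column parities: 101011

Row P: 0011, Col P: 101011, Corner: 0


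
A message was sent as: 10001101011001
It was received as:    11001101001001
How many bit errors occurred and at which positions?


XOR: 01000000010000

2 error(s) at position(s): 1, 9


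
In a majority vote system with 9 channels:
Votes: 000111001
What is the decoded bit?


Ones: 4 out of 9
Threshold: 5

0 (4/9 voted 1)


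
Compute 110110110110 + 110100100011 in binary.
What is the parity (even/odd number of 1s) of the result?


110110110110 = 3510
110100100011 = 3363
Sum = 6873 = 1101011011001
1s count = 8

even parity (8 ones in 1101011011001)


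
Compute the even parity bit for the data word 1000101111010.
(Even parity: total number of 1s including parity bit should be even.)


Number of 1s in data: 7
Parity bit: 1

1


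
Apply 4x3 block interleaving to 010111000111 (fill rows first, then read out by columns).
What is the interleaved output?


Matrix:
  010
  111
  000
  111
Read columns: 010111010101

010111010101


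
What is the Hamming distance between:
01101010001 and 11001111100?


XOR: 10100101101
Count of 1s: 6

6


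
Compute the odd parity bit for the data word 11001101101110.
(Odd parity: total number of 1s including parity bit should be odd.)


Number of 1s in data: 9
Parity bit: 0

0


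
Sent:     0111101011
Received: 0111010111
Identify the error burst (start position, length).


XOR: 0000111100

Burst at position 4, length 4


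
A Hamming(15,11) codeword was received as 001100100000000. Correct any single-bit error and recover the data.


Syndrome = 0: no error detected

Data: 10010000000 (no errors)


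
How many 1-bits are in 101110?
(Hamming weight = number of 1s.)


Counting 1s in 101110

4


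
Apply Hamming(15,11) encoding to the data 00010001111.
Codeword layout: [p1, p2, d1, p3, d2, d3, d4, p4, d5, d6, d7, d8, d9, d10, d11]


Parity bits: p1=1, p2=1, p3=1, p4=0

110100100001111


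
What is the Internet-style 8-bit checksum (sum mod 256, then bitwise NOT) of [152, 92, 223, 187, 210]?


Sum = 864 mod 256 = 96
Complement = 159

159


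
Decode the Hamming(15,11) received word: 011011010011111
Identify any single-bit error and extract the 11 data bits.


Syndrome = 1: error at position 1

Data: 11100011111 (corrected bit 1)


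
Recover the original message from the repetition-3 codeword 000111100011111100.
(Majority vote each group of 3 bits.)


Groups: 000, 111, 100, 011, 111, 100
Majority votes: 010110

010110


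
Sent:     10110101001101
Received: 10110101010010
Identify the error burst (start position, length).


XOR: 00000000011111

Burst at position 9, length 5


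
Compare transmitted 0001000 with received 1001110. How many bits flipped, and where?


XOR: 1000110

3 error(s) at position(s): 0, 4, 5


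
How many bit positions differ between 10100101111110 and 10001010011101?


XOR: 00101111100011
Count of 1s: 8

8


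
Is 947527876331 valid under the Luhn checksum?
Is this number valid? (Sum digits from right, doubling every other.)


Luhn sum = 61
61 mod 10 = 1

Invalid (Luhn sum mod 10 = 1)


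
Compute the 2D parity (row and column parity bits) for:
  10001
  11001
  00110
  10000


Row parities: 0101
Column parities: 11110

Row P: 0101, Col P: 11110, Corner: 0


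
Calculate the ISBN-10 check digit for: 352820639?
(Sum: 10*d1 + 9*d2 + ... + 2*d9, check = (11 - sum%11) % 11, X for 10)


Weighted sum: 210
210 mod 11 = 1

Check digit: X


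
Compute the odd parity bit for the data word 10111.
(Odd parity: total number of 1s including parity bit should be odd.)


Number of 1s in data: 4
Parity bit: 1

1


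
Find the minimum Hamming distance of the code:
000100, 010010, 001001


Comparing all pairs, minimum distance: 3
Can detect 2 errors, correct 1 errors

3


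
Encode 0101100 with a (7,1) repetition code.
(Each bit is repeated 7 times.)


Each bit -> 7 copies

0000000111111100000001111111111111100000000000000


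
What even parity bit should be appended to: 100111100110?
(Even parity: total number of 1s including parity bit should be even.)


Number of 1s in data: 7
Parity bit: 1

1


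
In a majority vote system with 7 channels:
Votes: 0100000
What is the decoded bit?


Ones: 1 out of 7
Threshold: 4

0 (1/7 voted 1)


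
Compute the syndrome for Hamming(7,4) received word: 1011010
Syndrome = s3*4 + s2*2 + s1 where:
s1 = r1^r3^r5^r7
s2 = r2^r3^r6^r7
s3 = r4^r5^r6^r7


s1=0, s2=0, s3=0

Syndrome = 0 (no error)


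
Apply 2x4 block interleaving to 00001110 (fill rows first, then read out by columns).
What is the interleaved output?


Matrix:
  0000
  1110
Read columns: 01010100

01010100


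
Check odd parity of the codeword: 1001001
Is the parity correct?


Number of 1s: 3

Yes, parity is correct (3 ones)


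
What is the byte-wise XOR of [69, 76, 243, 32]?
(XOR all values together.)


XOR chain: 69 ^ 76 ^ 243 ^ 32 = 218

218


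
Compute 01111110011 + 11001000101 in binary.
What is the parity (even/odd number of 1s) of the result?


01111110011 = 1011
11001000101 = 1605
Sum = 2616 = 101000111000
1s count = 5

odd parity (5 ones in 101000111000)


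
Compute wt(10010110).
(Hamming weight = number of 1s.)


Counting 1s in 10010110

4


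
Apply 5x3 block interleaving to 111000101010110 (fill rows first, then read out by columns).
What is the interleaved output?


Matrix:
  111
  000
  101
  010
  110
Read columns: 101011001110100

101011001110100


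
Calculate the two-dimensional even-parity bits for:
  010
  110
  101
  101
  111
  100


Row parities: 100011
Column parities: 111

Row P: 100011, Col P: 111, Corner: 1


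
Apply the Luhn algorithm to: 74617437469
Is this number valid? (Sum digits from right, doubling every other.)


Luhn sum = 62
62 mod 10 = 2

Invalid (Luhn sum mod 10 = 2)


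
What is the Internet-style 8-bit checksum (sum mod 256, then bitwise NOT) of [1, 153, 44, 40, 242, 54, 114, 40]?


Sum = 688 mod 256 = 176
Complement = 79

79


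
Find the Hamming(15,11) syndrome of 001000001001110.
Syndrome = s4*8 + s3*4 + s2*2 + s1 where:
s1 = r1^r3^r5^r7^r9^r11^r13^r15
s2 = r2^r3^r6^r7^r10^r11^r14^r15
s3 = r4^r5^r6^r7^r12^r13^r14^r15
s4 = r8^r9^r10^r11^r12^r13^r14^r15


s1=1, s2=0, s3=1, s4=0

Syndrome = 5 (error at position 5)


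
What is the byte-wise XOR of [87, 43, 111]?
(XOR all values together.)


XOR chain: 87 ^ 43 ^ 111 = 19

19


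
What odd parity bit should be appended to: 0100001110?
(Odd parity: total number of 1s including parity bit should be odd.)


Number of 1s in data: 4
Parity bit: 1

1


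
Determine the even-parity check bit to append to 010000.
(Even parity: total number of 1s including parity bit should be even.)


Number of 1s in data: 1
Parity bit: 1

1


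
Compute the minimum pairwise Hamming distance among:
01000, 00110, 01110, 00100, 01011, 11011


Comparing all pairs, minimum distance: 1
Can detect 0 errors, correct 0 errors

1


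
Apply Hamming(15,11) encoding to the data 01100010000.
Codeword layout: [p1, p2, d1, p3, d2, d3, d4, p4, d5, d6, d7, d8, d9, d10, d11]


Parity bits: p1=0, p2=0, p3=0, p4=1

000011010010000


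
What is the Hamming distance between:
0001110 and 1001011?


XOR: 1000101
Count of 1s: 3

3


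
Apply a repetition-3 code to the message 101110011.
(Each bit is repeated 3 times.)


Each bit -> 3 copies

111000111111111000000111111


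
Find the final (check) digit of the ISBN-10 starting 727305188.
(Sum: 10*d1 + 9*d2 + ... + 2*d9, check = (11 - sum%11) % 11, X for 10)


Weighted sum: 234
234 mod 11 = 3

Check digit: 8


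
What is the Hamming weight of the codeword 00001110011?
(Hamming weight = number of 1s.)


Counting 1s in 00001110011

5
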